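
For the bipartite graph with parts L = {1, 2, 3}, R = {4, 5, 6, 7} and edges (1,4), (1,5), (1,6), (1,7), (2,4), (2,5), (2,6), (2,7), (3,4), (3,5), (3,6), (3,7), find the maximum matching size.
3 (matching: (1,7), (2,6), (3,5); upper bound min(|L|,|R|) = min(3,4) = 3)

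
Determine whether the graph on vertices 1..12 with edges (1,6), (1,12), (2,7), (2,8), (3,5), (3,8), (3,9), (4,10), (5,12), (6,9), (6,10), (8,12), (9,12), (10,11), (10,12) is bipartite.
Yes. Partition: {1, 5, 7, 8, 9, 10}, {2, 3, 4, 6, 11, 12}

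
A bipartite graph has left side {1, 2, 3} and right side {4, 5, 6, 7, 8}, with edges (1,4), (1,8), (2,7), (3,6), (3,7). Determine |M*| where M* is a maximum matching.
3 (matching: (1,8), (2,7), (3,6); upper bound min(|L|,|R|) = min(3,5) = 3)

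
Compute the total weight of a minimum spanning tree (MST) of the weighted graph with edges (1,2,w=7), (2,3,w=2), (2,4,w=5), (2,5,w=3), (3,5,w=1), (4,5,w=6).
15 (MST edges: (1,2,w=7), (2,3,w=2), (2,4,w=5), (3,5,w=1); sum of weights 7 + 2 + 5 + 1 = 15)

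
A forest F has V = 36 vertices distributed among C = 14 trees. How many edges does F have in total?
22 (Each of the 14 component trees on V_i vertices has V_i - 1 edges; summing gives V - C = 36 - 14 = 22)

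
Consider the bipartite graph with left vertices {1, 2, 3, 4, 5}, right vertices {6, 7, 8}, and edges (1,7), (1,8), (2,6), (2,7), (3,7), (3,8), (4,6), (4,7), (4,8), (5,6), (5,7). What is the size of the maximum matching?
3 (matching: (1,8), (2,7), (4,6); upper bound min(|L|,|R|) = min(5,3) = 3)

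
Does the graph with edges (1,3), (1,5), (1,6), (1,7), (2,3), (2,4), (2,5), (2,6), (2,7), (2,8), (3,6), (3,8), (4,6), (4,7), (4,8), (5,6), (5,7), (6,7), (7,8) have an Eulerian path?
Yes — and in fact it has an Eulerian circuit (the graph is connected and all 8 vertices have even degree)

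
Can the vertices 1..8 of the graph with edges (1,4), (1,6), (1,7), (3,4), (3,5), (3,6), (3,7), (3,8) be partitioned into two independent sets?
Yes. Partition: {1, 2, 3}, {4, 5, 6, 7, 8}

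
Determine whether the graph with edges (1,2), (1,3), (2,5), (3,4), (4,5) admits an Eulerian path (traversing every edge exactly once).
Yes — and in fact it has an Eulerian circuit (the graph is connected and all 5 vertices have even degree)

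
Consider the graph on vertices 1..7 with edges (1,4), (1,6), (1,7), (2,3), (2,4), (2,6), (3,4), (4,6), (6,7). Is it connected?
No, it has 2 components: {1, 2, 3, 4, 6, 7}, {5}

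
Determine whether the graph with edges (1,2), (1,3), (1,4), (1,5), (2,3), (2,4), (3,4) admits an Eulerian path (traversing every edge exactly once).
No (4 vertices have odd degree: {2, 3, 4, 5}; Eulerian path requires 0 or 2)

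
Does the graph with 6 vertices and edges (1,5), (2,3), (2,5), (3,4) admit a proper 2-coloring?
Yes. Partition: {1, 2, 4, 6}, {3, 5}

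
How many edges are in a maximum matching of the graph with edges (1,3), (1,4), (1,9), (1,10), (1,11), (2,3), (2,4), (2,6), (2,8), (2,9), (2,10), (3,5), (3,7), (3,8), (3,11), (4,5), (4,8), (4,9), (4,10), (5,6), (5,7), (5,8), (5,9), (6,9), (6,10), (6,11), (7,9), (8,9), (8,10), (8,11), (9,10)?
5 (matching: (2,8), (3,11), (4,10), (5,6), (7,9); upper bound floor(n/2) = floor(11/2) = 5)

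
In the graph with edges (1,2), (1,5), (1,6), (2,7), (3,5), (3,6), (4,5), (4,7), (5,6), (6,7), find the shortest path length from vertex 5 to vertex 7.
2 (path: 5 -> 6 -> 7, 2 edges)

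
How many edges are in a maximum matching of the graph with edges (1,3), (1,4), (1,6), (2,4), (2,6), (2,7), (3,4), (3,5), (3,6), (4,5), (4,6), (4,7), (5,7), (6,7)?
3 (matching: (2,7), (3,5), (4,6); upper bound floor(n/2) = floor(7/2) = 3)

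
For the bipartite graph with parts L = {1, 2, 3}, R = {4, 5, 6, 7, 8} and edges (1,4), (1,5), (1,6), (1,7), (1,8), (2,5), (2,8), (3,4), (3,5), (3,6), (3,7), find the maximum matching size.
3 (matching: (1,6), (2,8), (3,7); upper bound min(|L|,|R|) = min(3,5) = 3)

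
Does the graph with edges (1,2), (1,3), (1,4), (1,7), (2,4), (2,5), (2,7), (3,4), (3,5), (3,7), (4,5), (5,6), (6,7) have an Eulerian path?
Yes — and in fact it has an Eulerian circuit (the graph is connected and all 7 vertices have even degree)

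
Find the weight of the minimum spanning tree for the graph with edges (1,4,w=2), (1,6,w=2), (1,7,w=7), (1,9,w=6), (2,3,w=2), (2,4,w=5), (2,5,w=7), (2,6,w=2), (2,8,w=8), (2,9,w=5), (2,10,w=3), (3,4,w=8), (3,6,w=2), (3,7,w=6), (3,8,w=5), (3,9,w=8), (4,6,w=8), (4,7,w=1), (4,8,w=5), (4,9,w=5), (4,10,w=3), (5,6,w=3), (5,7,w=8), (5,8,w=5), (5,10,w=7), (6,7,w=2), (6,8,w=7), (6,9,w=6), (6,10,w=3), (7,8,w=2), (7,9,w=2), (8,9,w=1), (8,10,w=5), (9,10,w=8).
18 (MST edges: (1,4,w=2), (1,6,w=2), (2,3,w=2), (2,6,w=2), (2,10,w=3), (4,7,w=1), (5,6,w=3), (7,9,w=2), (8,9,w=1); sum of weights 2 + 2 + 2 + 2 + 3 + 1 + 3 + 2 + 1 = 18)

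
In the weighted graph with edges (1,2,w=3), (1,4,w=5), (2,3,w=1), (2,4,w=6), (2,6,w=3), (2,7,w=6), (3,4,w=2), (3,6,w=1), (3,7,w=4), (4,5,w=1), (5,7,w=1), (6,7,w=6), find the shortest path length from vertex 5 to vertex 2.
4 (path: 5 -> 4 -> 3 -> 2; weights 1 + 2 + 1 = 4)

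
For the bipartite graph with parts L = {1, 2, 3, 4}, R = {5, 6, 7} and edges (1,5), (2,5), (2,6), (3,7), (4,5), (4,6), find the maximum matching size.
3 (matching: (1,5), (2,6), (3,7); upper bound min(|L|,|R|) = min(4,3) = 3)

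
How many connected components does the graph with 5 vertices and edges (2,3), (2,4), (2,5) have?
2 (components: {1}, {2, 3, 4, 5})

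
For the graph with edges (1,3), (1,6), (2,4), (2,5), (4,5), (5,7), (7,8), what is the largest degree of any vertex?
3 (attained at vertex 5)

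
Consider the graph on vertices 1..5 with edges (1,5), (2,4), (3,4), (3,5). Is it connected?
Yes (BFS from 1 visits [1, 5, 3, 4, 2] — all 5 vertices reached)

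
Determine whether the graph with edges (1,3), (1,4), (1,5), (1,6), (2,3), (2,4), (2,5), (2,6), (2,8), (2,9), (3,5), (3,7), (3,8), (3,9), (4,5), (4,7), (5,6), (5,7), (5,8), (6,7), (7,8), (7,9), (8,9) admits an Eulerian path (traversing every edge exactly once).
Yes (the graph is connected and exactly 2 vertices have odd degree: {5, 8}; any Eulerian path must start and end at those)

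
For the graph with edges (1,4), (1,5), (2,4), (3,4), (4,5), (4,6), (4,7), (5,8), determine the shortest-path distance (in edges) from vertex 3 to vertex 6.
2 (path: 3 -> 4 -> 6, 2 edges)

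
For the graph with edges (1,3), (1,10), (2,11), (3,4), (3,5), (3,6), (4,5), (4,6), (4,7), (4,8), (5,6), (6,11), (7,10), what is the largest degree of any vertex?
5 (attained at vertex 4)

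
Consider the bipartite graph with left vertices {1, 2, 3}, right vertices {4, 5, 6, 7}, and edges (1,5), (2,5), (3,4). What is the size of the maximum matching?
2 (matching: (1,5), (3,4); upper bound min(|L|,|R|) = min(3,4) = 3)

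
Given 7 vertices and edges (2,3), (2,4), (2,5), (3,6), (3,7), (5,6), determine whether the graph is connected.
No, it has 2 components: {1}, {2, 3, 4, 5, 6, 7}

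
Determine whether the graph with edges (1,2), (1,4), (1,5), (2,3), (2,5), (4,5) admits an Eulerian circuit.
No (4 vertices have odd degree: {1, 2, 3, 5}; Eulerian circuit requires 0)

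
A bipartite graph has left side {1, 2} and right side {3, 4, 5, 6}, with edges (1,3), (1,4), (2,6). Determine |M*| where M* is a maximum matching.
2 (matching: (1,4), (2,6); upper bound min(|L|,|R|) = min(2,4) = 2)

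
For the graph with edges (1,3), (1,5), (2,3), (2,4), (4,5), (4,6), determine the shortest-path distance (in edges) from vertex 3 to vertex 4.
2 (path: 3 -> 2 -> 4, 2 edges)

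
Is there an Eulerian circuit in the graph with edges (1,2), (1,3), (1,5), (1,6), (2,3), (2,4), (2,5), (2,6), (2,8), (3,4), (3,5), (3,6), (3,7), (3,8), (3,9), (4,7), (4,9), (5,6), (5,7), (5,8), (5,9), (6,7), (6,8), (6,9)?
No (2 vertices have odd degree: {5, 6}; Eulerian circuit requires 0)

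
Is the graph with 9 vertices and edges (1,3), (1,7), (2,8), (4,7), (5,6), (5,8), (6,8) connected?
No, it has 3 components: {1, 3, 4, 7}, {2, 5, 6, 8}, {9}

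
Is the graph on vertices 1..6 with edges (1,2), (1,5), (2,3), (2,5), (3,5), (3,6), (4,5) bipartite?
No (odd cycle of length 3: 2 -> 1 -> 5 -> 2)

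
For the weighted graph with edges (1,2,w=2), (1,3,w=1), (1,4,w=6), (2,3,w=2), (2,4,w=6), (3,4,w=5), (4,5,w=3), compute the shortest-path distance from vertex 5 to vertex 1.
9 (path: 5 -> 4 -> 1; weights 3 + 6 = 9)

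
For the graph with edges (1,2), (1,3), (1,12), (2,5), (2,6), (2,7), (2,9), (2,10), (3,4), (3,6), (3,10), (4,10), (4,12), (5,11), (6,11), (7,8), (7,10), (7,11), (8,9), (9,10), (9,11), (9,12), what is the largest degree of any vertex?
6 (attained at vertex 2)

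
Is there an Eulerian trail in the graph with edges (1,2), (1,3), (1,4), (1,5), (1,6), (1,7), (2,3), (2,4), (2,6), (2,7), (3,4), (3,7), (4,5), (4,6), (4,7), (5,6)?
Yes (the graph is connected and exactly 2 vertices have odd degree: {2, 5}; any Eulerian path must start and end at those)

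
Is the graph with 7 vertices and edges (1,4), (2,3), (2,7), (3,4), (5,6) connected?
No, it has 2 components: {1, 2, 3, 4, 7}, {5, 6}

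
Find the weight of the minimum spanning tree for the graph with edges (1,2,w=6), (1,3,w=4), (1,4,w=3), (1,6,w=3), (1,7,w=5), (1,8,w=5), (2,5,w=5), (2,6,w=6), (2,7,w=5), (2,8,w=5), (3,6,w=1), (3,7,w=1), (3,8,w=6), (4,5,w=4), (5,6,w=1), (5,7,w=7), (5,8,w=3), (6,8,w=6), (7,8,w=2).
16 (MST edges: (1,4,w=3), (1,6,w=3), (2,8,w=5), (3,6,w=1), (3,7,w=1), (5,6,w=1), (7,8,w=2); sum of weights 3 + 3 + 5 + 1 + 1 + 1 + 2 = 16)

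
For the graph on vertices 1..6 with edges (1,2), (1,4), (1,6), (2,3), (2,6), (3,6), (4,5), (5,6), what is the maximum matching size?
3 (matching: (1,2), (3,6), (4,5); upper bound floor(n/2) = floor(6/2) = 3)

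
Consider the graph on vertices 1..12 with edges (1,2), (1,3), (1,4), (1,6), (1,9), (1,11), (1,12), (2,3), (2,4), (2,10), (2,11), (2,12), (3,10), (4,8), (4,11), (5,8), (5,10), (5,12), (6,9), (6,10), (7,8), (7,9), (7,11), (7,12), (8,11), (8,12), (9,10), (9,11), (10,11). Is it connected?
Yes (BFS from 1 visits [1, 2, 3, 4, 6, 9, 11, 12, 10, 8, 7, 5] — all 12 vertices reached)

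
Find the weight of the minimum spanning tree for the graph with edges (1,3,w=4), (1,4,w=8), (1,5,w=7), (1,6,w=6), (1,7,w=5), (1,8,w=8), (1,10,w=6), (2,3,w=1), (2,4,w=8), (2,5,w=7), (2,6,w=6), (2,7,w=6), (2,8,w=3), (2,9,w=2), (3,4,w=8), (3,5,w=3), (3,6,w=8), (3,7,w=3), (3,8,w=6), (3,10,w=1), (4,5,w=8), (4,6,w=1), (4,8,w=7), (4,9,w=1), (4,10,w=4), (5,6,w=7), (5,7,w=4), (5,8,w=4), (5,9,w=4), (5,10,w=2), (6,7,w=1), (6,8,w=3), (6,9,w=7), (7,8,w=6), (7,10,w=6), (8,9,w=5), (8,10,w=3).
16 (MST edges: (1,3,w=4), (2,3,w=1), (2,8,w=3), (2,9,w=2), (3,10,w=1), (4,6,w=1), (4,9,w=1), (5,10,w=2), (6,7,w=1); sum of weights 4 + 1 + 3 + 2 + 1 + 1 + 1 + 2 + 1 = 16)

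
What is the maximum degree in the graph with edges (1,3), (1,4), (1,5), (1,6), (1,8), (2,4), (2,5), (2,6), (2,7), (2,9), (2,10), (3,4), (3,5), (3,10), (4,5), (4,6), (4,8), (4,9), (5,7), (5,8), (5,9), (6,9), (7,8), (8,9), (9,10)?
7 (attained at vertices 4, 5)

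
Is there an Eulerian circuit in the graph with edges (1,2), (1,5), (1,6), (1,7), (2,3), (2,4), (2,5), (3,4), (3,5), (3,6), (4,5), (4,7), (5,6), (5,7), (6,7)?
Yes (the graph is connected and all 7 vertices have even degree)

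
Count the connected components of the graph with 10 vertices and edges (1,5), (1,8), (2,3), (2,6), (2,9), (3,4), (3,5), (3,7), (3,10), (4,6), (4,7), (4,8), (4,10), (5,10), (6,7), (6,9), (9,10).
1 (components: {1, 2, 3, 4, 5, 6, 7, 8, 9, 10})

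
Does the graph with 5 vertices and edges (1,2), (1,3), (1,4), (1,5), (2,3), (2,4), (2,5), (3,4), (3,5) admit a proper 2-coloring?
No (odd cycle of length 3: 2 -> 1 -> 3 -> 2)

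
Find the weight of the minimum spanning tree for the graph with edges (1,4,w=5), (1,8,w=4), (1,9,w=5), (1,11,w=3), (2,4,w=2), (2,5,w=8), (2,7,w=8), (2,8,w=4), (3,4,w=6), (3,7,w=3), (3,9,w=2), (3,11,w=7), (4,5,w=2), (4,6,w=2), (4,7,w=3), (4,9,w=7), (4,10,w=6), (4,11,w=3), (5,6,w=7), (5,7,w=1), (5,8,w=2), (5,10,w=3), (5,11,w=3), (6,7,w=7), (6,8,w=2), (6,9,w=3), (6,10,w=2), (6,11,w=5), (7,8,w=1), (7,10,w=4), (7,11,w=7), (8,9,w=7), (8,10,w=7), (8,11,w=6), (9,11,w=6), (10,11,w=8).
21 (MST edges: (1,11,w=3), (2,4,w=2), (3,7,w=3), (3,9,w=2), (4,5,w=2), (4,6,w=2), (4,11,w=3), (5,7,w=1), (6,10,w=2), (7,8,w=1); sum of weights 3 + 2 + 3 + 2 + 2 + 2 + 3 + 1 + 2 + 1 = 21)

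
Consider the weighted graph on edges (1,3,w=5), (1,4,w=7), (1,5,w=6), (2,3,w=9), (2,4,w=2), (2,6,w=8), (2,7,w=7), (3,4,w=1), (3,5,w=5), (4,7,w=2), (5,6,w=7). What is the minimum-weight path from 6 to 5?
7 (path: 6 -> 5; weights 7 = 7)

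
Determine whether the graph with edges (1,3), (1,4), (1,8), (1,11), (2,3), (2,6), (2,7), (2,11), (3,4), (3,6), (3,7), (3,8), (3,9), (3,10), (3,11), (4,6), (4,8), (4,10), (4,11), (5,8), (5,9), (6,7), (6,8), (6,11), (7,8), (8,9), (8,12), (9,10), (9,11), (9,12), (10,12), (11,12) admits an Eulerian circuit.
No (2 vertices have odd degree: {3, 11}; Eulerian circuit requires 0)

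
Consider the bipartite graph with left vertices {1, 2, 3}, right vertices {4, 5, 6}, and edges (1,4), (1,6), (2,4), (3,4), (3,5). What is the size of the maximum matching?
3 (matching: (1,6), (2,4), (3,5); upper bound min(|L|,|R|) = min(3,3) = 3)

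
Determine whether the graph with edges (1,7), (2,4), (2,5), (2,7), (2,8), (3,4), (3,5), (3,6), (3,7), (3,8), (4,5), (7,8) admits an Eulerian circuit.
No (6 vertices have odd degree: {1, 3, 4, 5, 6, 8}; Eulerian circuit requires 0)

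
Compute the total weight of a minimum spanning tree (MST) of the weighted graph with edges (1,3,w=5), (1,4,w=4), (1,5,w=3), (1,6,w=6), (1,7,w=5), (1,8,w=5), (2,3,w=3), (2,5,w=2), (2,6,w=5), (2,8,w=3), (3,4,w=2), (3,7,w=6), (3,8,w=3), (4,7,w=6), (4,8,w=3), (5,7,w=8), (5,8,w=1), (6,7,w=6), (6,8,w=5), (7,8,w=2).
18 (MST edges: (1,5,w=3), (2,3,w=3), (2,5,w=2), (2,6,w=5), (3,4,w=2), (5,8,w=1), (7,8,w=2); sum of weights 3 + 3 + 2 + 5 + 2 + 1 + 2 = 18)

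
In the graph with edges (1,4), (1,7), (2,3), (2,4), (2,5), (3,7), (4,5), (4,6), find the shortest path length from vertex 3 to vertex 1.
2 (path: 3 -> 7 -> 1, 2 edges)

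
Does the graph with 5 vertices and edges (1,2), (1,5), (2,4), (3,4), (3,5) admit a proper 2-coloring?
No (odd cycle of length 5: 4 -> 2 -> 1 -> 5 -> 3 -> 4)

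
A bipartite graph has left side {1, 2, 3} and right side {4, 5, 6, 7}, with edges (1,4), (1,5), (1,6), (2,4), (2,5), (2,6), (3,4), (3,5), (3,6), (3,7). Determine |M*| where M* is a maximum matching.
3 (matching: (1,6), (2,5), (3,7); upper bound min(|L|,|R|) = min(3,4) = 3)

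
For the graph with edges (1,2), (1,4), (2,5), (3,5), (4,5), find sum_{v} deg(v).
10 (handshake: sum of degrees = 2|E| = 2 x 5 = 10)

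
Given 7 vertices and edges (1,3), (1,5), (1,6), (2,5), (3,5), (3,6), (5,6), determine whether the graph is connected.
No, it has 3 components: {1, 2, 3, 5, 6}, {4}, {7}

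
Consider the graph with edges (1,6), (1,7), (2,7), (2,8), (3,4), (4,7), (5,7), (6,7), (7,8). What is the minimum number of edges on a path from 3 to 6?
3 (path: 3 -> 4 -> 7 -> 6, 3 edges)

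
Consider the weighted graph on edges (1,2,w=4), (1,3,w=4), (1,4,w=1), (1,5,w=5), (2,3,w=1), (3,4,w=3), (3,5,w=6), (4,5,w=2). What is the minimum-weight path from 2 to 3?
1 (path: 2 -> 3; weights 1 = 1)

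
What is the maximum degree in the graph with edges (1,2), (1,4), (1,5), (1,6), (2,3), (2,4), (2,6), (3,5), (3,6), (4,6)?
4 (attained at vertices 1, 2, 6)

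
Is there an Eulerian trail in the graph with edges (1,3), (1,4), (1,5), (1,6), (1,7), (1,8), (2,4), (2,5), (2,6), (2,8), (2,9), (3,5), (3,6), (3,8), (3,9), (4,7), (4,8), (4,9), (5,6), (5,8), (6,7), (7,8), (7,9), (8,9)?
No (8 vertices have odd degree: {2, 3, 4, 5, 6, 7, 8, 9}; Eulerian path requires 0 or 2)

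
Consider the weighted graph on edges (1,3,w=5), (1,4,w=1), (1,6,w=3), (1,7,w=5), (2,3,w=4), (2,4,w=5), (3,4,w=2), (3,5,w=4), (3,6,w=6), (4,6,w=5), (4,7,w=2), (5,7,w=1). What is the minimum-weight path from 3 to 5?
4 (path: 3 -> 5; weights 4 = 4)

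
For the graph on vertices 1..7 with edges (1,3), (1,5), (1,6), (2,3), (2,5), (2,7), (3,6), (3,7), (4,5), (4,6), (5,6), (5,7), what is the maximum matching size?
3 (matching: (1,5), (2,7), (3,6); upper bound floor(n/2) = floor(7/2) = 3)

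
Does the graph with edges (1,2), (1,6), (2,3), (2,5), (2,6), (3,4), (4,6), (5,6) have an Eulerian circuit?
Yes (the graph is connected and all 6 vertices have even degree)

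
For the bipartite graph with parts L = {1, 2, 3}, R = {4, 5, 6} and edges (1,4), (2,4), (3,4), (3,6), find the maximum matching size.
2 (matching: (1,4), (3,6); upper bound min(|L|,|R|) = min(3,3) = 3)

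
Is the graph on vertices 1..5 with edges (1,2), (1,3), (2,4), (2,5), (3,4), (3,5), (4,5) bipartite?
No (odd cycle of length 3: 4 -> 3 -> 5 -> 4)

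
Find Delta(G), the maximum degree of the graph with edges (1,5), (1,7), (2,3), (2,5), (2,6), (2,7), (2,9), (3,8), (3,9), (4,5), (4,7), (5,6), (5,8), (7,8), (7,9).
5 (attained at vertices 2, 5, 7)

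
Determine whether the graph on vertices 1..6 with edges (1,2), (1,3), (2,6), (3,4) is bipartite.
Yes. Partition: {1, 4, 5, 6}, {2, 3}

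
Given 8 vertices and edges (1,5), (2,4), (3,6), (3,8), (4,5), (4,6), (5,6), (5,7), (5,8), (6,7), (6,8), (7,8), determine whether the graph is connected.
Yes (BFS from 1 visits [1, 5, 4, 6, 7, 8, 2, 3] — all 8 vertices reached)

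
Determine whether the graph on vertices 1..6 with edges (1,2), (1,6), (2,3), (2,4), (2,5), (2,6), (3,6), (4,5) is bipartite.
No (odd cycle of length 3: 6 -> 1 -> 2 -> 6)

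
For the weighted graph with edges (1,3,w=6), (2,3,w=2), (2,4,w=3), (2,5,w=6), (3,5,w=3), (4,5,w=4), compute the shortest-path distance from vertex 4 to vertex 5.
4 (path: 4 -> 5; weights 4 = 4)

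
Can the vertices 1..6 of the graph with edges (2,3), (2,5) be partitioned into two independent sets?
Yes. Partition: {1, 2, 4, 6}, {3, 5}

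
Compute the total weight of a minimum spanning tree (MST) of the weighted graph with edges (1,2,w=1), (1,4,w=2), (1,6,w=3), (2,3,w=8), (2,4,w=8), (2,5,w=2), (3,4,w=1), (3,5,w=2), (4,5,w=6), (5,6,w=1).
7 (MST edges: (1,2,w=1), (1,4,w=2), (2,5,w=2), (3,4,w=1), (5,6,w=1); sum of weights 1 + 2 + 2 + 1 + 1 = 7)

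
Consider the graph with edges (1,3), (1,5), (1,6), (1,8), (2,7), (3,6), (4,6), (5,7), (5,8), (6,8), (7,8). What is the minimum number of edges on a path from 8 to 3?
2 (path: 8 -> 6 -> 3, 2 edges)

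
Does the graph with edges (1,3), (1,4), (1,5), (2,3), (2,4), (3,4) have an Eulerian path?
No (4 vertices have odd degree: {1, 3, 4, 5}; Eulerian path requires 0 or 2)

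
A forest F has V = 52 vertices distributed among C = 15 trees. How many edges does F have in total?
37 (Each of the 15 component trees on V_i vertices has V_i - 1 edges; summing gives V - C = 52 - 15 = 37)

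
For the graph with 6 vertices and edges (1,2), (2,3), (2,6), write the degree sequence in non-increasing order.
[3, 1, 1, 1, 0, 0] (degrees: deg(1)=1, deg(2)=3, deg(3)=1, deg(4)=0, deg(5)=0, deg(6)=1)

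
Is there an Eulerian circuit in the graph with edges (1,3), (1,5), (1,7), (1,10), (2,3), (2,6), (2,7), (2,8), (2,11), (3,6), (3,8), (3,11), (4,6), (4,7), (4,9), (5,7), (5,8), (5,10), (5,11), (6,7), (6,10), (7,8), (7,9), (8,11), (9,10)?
No (8 vertices have odd degree: {2, 3, 4, 5, 6, 7, 8, 9}; Eulerian circuit requires 0)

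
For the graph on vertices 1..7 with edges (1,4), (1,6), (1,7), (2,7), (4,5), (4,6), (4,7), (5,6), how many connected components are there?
2 (components: {1, 2, 4, 5, 6, 7}, {3})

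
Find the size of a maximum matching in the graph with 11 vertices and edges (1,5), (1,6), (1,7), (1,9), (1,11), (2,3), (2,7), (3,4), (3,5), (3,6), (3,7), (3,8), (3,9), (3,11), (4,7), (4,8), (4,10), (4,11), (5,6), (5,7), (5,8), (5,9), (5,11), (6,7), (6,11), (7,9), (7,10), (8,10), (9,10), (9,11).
5 (matching: (1,9), (2,3), (5,8), (6,11), (7,10); upper bound floor(n/2) = floor(11/2) = 5)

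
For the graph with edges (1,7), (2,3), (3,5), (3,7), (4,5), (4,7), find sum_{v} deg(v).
12 (handshake: sum of degrees = 2|E| = 2 x 6 = 12)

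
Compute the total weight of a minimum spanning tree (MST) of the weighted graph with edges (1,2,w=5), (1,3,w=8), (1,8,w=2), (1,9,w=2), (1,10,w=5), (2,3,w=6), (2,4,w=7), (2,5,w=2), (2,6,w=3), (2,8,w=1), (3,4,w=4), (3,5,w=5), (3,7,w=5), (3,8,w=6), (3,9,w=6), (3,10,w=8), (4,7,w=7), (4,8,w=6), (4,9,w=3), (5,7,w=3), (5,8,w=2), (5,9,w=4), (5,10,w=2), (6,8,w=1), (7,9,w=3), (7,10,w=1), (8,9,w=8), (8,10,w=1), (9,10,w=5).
17 (MST edges: (1,8,w=2), (1,9,w=2), (2,5,w=2), (2,8,w=1), (3,4,w=4), (4,9,w=3), (6,8,w=1), (7,10,w=1), (8,10,w=1); sum of weights 2 + 2 + 2 + 1 + 4 + 3 + 1 + 1 + 1 = 17)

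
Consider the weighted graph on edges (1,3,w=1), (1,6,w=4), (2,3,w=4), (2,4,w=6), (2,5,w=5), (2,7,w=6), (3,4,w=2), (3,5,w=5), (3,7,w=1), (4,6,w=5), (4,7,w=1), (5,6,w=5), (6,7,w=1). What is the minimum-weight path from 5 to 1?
6 (path: 5 -> 3 -> 1; weights 5 + 1 = 6)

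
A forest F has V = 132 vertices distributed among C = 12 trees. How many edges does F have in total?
120 (Each of the 12 component trees on V_i vertices has V_i - 1 edges; summing gives V - C = 132 - 12 = 120)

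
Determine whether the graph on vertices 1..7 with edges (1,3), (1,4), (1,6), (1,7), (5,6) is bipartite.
Yes. Partition: {1, 2, 5}, {3, 4, 6, 7}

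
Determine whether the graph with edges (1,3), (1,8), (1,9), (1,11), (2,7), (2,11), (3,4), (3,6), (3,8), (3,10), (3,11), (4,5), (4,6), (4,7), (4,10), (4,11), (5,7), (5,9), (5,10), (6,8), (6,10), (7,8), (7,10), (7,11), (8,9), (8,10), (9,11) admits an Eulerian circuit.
Yes (the graph is connected and all 11 vertices have even degree)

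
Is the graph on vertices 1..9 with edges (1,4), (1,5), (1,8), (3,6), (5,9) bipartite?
Yes. Partition: {1, 2, 3, 7, 9}, {4, 5, 6, 8}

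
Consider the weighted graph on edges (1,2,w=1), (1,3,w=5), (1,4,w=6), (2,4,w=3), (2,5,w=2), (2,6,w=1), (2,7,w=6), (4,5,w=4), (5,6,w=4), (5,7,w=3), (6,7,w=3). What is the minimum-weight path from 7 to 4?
7 (path: 7 -> 5 -> 4; weights 3 + 4 = 7)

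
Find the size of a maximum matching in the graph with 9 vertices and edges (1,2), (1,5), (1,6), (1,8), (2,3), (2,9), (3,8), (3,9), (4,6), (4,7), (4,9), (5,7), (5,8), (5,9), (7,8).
4 (matching: (1,8), (3,9), (4,6), (5,7); upper bound floor(n/2) = floor(9/2) = 4)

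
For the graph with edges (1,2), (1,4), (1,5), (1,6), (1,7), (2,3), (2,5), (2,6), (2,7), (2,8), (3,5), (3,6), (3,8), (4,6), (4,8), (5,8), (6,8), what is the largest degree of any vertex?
6 (attained at vertex 2)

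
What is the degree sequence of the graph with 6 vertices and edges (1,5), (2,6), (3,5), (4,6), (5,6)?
[3, 3, 1, 1, 1, 1] (degrees: deg(1)=1, deg(2)=1, deg(3)=1, deg(4)=1, deg(5)=3, deg(6)=3)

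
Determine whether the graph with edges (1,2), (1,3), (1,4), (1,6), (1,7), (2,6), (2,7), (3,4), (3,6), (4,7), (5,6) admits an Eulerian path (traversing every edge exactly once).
No (6 vertices have odd degree: {1, 2, 3, 4, 5, 7}; Eulerian path requires 0 or 2)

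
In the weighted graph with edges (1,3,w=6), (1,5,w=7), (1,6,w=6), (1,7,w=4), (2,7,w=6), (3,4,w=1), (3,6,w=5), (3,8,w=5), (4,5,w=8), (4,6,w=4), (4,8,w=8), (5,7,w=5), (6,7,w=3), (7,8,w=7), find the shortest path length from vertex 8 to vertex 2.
13 (path: 8 -> 7 -> 2; weights 7 + 6 = 13)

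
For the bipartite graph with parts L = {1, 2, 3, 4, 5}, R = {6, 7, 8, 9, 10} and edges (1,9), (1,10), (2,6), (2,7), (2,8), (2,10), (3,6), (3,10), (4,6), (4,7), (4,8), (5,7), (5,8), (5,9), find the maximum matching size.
5 (matching: (1,10), (2,8), (3,6), (4,7), (5,9); upper bound min(|L|,|R|) = min(5,5) = 5)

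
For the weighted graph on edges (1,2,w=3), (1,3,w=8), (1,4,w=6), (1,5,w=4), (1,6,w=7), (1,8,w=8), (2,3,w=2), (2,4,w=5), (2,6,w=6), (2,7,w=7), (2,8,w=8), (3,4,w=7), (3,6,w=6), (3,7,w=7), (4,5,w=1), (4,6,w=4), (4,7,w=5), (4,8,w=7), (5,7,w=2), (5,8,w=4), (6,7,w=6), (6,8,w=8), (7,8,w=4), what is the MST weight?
20 (MST edges: (1,2,w=3), (1,5,w=4), (2,3,w=2), (4,5,w=1), (4,6,w=4), (5,7,w=2), (5,8,w=4); sum of weights 3 + 4 + 2 + 1 + 4 + 2 + 4 = 20)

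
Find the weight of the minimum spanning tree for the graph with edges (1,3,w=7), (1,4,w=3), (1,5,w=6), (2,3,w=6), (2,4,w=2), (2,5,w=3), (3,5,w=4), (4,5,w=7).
12 (MST edges: (1,4,w=3), (2,4,w=2), (2,5,w=3), (3,5,w=4); sum of weights 3 + 2 + 3 + 4 = 12)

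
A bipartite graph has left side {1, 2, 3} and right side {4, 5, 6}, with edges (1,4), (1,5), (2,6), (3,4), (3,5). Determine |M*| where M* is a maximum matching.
3 (matching: (1,5), (2,6), (3,4); upper bound min(|L|,|R|) = min(3,3) = 3)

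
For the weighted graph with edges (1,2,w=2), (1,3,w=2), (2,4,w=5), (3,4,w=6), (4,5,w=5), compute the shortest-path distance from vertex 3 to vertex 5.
11 (path: 3 -> 4 -> 5; weights 6 + 5 = 11)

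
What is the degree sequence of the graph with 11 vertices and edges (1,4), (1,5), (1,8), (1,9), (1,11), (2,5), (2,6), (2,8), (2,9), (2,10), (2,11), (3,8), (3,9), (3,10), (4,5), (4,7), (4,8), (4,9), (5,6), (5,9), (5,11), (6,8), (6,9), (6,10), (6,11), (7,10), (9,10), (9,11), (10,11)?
[8, 6, 6, 6, 6, 6, 5, 5, 5, 3, 2] (degrees: deg(1)=5, deg(2)=6, deg(3)=3, deg(4)=5, deg(5)=6, deg(6)=6, deg(7)=2, deg(8)=5, deg(9)=8, deg(10)=6, deg(11)=6)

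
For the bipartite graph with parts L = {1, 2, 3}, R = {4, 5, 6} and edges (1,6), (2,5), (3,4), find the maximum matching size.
3 (matching: (1,6), (2,5), (3,4); upper bound min(|L|,|R|) = min(3,3) = 3)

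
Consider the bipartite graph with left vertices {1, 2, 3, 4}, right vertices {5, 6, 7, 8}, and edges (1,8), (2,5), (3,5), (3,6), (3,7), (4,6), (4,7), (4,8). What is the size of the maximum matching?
4 (matching: (1,8), (2,5), (3,7), (4,6); upper bound min(|L|,|R|) = min(4,4) = 4)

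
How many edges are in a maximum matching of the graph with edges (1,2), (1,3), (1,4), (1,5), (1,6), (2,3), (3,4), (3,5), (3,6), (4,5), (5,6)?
3 (matching: (1,6), (2,3), (4,5); upper bound floor(n/2) = floor(6/2) = 3)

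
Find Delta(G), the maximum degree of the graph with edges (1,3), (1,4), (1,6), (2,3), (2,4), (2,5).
3 (attained at vertices 1, 2)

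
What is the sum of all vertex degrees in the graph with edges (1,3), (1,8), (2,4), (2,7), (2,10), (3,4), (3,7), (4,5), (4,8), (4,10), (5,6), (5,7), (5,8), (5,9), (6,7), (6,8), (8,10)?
34 (handshake: sum of degrees = 2|E| = 2 x 17 = 34)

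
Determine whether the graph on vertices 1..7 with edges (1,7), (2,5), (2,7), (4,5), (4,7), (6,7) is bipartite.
Yes. Partition: {1, 2, 3, 4, 6}, {5, 7}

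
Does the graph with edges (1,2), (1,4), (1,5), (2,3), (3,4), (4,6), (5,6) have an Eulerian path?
Yes (the graph is connected and exactly 2 vertices have odd degree: {1, 4}; any Eulerian path must start and end at those)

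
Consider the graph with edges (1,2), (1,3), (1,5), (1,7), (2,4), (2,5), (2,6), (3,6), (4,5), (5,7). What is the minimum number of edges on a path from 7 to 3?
2 (path: 7 -> 1 -> 3, 2 edges)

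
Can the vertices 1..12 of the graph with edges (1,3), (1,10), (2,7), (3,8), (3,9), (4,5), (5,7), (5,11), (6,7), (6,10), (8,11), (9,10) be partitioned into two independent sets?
Yes. Partition: {1, 2, 5, 6, 8, 9, 12}, {3, 4, 7, 10, 11}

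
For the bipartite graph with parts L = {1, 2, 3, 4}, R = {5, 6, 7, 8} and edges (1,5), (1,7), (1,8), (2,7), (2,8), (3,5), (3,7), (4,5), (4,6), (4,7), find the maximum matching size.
4 (matching: (1,8), (2,7), (3,5), (4,6); upper bound min(|L|,|R|) = min(4,4) = 4)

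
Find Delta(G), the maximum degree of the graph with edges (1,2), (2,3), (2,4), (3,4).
3 (attained at vertex 2)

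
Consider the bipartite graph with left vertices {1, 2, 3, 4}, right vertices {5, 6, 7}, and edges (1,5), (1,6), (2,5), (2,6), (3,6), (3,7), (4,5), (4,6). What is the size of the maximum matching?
3 (matching: (1,6), (2,5), (3,7); upper bound min(|L|,|R|) = min(4,3) = 3)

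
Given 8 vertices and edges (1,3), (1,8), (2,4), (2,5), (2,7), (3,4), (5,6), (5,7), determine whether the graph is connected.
Yes (BFS from 1 visits [1, 3, 8, 4, 2, 5, 7, 6] — all 8 vertices reached)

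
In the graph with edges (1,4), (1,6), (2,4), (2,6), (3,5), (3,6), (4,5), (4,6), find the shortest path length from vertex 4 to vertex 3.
2 (path: 4 -> 5 -> 3, 2 edges)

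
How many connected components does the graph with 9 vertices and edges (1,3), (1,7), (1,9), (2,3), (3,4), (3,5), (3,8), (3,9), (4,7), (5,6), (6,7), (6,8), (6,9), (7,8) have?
1 (components: {1, 2, 3, 4, 5, 6, 7, 8, 9})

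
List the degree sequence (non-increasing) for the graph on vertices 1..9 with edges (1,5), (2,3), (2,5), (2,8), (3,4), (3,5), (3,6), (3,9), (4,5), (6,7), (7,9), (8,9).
[5, 4, 3, 3, 2, 2, 2, 2, 1] (degrees: deg(1)=1, deg(2)=3, deg(3)=5, deg(4)=2, deg(5)=4, deg(6)=2, deg(7)=2, deg(8)=2, deg(9)=3)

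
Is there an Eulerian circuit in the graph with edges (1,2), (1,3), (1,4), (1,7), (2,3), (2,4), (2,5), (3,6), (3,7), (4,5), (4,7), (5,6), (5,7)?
Yes (the graph is connected and all 7 vertices have even degree)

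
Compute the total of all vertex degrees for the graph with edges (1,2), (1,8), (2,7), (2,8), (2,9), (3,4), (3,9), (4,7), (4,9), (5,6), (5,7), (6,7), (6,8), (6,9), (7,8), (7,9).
32 (handshake: sum of degrees = 2|E| = 2 x 16 = 32)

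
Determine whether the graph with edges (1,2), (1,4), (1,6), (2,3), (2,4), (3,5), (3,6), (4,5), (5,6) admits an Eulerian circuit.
No (6 vertices have odd degree: {1, 2, 3, 4, 5, 6}; Eulerian circuit requires 0)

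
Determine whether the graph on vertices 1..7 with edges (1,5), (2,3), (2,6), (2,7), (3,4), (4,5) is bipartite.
Yes. Partition: {1, 2, 4}, {3, 5, 6, 7}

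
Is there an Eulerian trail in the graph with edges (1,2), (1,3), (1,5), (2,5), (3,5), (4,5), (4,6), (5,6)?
Yes (the graph is connected and exactly 2 vertices have odd degree: {1, 5}; any Eulerian path must start and end at those)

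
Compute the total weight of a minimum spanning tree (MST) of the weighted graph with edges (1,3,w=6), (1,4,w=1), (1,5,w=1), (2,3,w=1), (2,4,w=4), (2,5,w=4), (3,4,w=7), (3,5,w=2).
5 (MST edges: (1,4,w=1), (1,5,w=1), (2,3,w=1), (3,5,w=2); sum of weights 1 + 1 + 1 + 2 = 5)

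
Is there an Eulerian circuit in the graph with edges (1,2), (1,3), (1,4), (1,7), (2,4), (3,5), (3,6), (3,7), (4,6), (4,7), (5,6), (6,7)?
Yes (the graph is connected and all 7 vertices have even degree)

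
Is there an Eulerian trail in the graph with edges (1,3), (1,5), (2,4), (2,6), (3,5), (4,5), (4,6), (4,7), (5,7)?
Yes — and in fact it has an Eulerian circuit (the graph is connected and all 7 vertices have even degree)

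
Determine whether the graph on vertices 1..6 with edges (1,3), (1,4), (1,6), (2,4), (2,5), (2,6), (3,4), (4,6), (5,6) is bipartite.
No (odd cycle of length 3: 4 -> 1 -> 3 -> 4)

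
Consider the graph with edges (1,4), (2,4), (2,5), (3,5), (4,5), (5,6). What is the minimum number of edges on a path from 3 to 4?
2 (path: 3 -> 5 -> 4, 2 edges)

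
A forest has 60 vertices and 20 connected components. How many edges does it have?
40 (Each of the 20 component trees on V_i vertices has V_i - 1 edges; summing gives V - C = 60 - 20 = 40)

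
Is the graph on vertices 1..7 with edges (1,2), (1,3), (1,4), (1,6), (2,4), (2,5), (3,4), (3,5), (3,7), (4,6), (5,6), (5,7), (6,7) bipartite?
No (odd cycle of length 3: 2 -> 1 -> 4 -> 2)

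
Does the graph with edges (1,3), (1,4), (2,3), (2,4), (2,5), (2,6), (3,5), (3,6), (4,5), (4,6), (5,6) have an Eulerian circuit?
Yes (the graph is connected and all 6 vertices have even degree)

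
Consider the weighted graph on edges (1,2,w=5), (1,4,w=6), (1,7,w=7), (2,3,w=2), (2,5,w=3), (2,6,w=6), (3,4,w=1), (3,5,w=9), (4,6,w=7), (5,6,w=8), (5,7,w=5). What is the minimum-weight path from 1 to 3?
7 (path: 1 -> 2 -> 3; weights 5 + 2 = 7)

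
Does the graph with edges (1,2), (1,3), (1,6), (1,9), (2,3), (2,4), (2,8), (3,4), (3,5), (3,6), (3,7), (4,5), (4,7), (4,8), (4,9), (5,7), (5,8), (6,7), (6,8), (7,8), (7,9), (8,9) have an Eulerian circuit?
Yes (the graph is connected and all 9 vertices have even degree)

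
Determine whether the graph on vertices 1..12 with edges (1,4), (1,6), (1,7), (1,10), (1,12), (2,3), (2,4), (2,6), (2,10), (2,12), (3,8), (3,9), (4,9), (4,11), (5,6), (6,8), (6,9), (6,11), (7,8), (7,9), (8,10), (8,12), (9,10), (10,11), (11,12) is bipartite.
Yes. Partition: {1, 2, 5, 8, 9, 11}, {3, 4, 6, 7, 10, 12}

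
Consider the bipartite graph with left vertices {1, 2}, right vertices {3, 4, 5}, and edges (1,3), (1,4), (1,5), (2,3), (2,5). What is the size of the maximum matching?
2 (matching: (1,4), (2,5); upper bound min(|L|,|R|) = min(2,3) = 2)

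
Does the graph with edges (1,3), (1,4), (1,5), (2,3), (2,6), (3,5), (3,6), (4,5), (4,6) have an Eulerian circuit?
No (4 vertices have odd degree: {1, 4, 5, 6}; Eulerian circuit requires 0)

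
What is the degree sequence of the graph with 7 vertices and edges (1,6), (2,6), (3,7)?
[2, 1, 1, 1, 1, 0, 0] (degrees: deg(1)=1, deg(2)=1, deg(3)=1, deg(4)=0, deg(5)=0, deg(6)=2, deg(7)=1)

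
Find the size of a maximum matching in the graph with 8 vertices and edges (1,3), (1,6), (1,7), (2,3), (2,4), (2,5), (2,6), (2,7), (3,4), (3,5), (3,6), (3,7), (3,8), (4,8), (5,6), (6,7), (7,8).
4 (matching: (1,7), (2,6), (3,5), (4,8); upper bound floor(n/2) = floor(8/2) = 4)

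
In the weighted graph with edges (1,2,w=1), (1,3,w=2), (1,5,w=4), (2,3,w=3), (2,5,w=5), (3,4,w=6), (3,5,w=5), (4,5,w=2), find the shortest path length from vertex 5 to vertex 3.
5 (path: 5 -> 3; weights 5 = 5)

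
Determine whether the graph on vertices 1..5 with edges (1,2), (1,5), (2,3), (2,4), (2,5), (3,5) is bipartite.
No (odd cycle of length 3: 2 -> 1 -> 5 -> 2)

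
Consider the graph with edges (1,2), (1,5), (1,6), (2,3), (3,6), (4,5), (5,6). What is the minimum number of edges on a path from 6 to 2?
2 (path: 6 -> 1 -> 2, 2 edges)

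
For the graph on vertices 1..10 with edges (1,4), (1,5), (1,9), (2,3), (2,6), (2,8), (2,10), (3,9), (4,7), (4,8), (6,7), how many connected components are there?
1 (components: {1, 2, 3, 4, 5, 6, 7, 8, 9, 10})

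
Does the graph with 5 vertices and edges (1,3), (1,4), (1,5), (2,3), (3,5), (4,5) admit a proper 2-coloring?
No (odd cycle of length 3: 3 -> 1 -> 5 -> 3)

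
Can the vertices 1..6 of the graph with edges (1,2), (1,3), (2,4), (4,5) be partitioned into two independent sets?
Yes. Partition: {1, 4, 6}, {2, 3, 5}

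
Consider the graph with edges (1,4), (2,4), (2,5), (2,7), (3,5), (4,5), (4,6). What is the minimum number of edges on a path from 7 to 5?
2 (path: 7 -> 2 -> 5, 2 edges)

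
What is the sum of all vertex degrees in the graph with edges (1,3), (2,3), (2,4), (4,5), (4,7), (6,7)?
12 (handshake: sum of degrees = 2|E| = 2 x 6 = 12)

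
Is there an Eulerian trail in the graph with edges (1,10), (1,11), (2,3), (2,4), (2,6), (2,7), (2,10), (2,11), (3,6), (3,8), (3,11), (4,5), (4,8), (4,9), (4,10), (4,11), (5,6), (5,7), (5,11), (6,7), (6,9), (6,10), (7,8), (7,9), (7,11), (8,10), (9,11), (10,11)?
Yes — and in fact it has an Eulerian circuit (the graph is connected and all 11 vertices have even degree)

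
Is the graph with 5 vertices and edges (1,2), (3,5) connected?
No, it has 3 components: {1, 2}, {3, 5}, {4}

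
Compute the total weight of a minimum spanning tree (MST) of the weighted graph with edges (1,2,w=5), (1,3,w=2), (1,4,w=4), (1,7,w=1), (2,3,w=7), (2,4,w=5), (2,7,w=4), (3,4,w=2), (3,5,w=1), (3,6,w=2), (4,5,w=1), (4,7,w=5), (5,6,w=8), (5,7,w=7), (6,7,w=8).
11 (MST edges: (1,3,w=2), (1,7,w=1), (2,7,w=4), (3,5,w=1), (3,6,w=2), (4,5,w=1); sum of weights 2 + 1 + 4 + 1 + 2 + 1 = 11)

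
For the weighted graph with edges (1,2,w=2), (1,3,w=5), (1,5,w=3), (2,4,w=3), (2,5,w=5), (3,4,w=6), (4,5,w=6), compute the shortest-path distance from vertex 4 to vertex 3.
6 (path: 4 -> 3; weights 6 = 6)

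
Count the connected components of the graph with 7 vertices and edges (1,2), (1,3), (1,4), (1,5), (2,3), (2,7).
2 (components: {1, 2, 3, 4, 5, 7}, {6})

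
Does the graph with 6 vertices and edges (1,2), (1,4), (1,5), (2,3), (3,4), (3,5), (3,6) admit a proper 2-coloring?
Yes. Partition: {1, 3}, {2, 4, 5, 6}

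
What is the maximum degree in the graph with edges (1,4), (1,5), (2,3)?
2 (attained at vertex 1)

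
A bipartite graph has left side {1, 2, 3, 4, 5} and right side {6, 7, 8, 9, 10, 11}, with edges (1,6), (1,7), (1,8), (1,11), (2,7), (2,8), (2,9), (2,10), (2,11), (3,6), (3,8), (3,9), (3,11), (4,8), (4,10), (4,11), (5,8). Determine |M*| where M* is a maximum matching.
5 (matching: (1,11), (2,7), (3,9), (4,10), (5,8); upper bound min(|L|,|R|) = min(5,6) = 5)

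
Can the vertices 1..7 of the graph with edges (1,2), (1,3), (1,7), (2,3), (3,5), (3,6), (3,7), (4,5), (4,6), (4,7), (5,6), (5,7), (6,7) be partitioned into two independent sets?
No (odd cycle of length 3: 3 -> 1 -> 2 -> 3)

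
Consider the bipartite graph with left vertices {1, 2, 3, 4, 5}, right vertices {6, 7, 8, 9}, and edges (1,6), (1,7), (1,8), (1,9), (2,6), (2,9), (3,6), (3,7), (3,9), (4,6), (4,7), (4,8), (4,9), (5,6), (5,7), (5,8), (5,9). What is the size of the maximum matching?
4 (matching: (1,9), (2,6), (3,7), (4,8); upper bound min(|L|,|R|) = min(5,4) = 4)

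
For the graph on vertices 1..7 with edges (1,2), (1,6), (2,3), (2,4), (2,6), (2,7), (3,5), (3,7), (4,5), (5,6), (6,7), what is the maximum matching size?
3 (matching: (2,6), (3,7), (4,5); upper bound floor(n/2) = floor(7/2) = 3)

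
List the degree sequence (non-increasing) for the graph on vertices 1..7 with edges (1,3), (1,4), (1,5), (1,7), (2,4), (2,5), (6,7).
[4, 2, 2, 2, 2, 1, 1] (degrees: deg(1)=4, deg(2)=2, deg(3)=1, deg(4)=2, deg(5)=2, deg(6)=1, deg(7)=2)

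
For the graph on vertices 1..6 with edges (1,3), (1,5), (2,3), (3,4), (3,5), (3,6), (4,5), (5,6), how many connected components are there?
1 (components: {1, 2, 3, 4, 5, 6})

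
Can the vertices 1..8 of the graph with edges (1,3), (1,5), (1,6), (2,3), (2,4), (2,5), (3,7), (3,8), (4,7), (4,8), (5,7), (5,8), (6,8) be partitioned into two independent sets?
Yes. Partition: {1, 2, 7, 8}, {3, 4, 5, 6}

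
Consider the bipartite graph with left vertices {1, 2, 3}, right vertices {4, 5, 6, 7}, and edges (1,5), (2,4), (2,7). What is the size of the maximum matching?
2 (matching: (1,5), (2,7); upper bound min(|L|,|R|) = min(3,4) = 3)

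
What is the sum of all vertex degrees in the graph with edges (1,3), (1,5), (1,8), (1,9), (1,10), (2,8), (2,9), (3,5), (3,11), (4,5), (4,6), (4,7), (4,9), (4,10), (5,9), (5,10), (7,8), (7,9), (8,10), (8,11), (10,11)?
42 (handshake: sum of degrees = 2|E| = 2 x 21 = 42)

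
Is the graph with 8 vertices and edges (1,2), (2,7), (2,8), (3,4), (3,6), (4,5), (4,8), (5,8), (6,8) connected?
Yes (BFS from 1 visits [1, 2, 7, 8, 4, 5, 6, 3] — all 8 vertices reached)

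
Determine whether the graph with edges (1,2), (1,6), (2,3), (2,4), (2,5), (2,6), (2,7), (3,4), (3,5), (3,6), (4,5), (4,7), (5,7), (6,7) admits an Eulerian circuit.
Yes (the graph is connected and all 7 vertices have even degree)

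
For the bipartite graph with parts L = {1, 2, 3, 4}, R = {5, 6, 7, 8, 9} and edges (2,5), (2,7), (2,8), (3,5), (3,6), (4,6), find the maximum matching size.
3 (matching: (2,8), (3,5), (4,6); upper bound min(|L|,|R|) = min(4,5) = 4)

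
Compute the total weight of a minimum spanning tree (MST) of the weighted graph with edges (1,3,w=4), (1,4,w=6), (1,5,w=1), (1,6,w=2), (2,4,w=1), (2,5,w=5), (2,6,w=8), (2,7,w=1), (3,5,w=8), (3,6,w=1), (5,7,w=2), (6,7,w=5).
8 (MST edges: (1,5,w=1), (1,6,w=2), (2,4,w=1), (2,7,w=1), (3,6,w=1), (5,7,w=2); sum of weights 1 + 2 + 1 + 1 + 1 + 2 = 8)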